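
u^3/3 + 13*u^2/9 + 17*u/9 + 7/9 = (u/3 + 1/3)*(u + 1)*(u + 7/3)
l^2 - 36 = (l - 6)*(l + 6)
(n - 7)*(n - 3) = n^2 - 10*n + 21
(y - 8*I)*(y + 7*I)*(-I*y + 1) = -I*y^3 - 57*I*y + 56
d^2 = d^2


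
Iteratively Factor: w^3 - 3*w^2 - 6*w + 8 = (w - 1)*(w^2 - 2*w - 8) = (w - 4)*(w - 1)*(w + 2)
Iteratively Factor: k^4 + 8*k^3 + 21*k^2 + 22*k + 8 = (k + 1)*(k^3 + 7*k^2 + 14*k + 8) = (k + 1)^2*(k^2 + 6*k + 8) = (k + 1)^2*(k + 4)*(k + 2)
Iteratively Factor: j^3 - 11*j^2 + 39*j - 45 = (j - 5)*(j^2 - 6*j + 9) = (j - 5)*(j - 3)*(j - 3)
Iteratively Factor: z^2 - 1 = (z - 1)*(z + 1)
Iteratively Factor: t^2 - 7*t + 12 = (t - 4)*(t - 3)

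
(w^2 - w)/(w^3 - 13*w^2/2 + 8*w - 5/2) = 2*w/(2*w^2 - 11*w + 5)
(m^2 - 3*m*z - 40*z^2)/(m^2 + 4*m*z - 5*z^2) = (-m + 8*z)/(-m + z)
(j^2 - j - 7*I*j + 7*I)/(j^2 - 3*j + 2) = (j - 7*I)/(j - 2)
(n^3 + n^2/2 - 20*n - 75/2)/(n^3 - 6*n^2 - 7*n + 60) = (n + 5/2)/(n - 4)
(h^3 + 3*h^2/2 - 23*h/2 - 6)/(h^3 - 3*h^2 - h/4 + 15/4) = 2*(2*h^3 + 3*h^2 - 23*h - 12)/(4*h^3 - 12*h^2 - h + 15)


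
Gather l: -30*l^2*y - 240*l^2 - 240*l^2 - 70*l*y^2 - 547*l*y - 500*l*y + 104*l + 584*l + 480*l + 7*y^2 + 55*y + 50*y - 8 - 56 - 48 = l^2*(-30*y - 480) + l*(-70*y^2 - 1047*y + 1168) + 7*y^2 + 105*y - 112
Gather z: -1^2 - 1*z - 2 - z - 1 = -2*z - 4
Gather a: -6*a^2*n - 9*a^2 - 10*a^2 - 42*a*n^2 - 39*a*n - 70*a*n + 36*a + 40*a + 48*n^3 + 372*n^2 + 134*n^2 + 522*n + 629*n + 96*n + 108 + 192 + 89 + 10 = a^2*(-6*n - 19) + a*(-42*n^2 - 109*n + 76) + 48*n^3 + 506*n^2 + 1247*n + 399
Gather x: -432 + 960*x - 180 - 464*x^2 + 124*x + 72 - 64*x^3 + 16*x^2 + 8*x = -64*x^3 - 448*x^2 + 1092*x - 540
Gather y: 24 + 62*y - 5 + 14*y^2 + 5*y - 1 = 14*y^2 + 67*y + 18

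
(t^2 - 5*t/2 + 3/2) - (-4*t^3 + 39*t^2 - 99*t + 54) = 4*t^3 - 38*t^2 + 193*t/2 - 105/2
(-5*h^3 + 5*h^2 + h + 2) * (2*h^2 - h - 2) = -10*h^5 + 15*h^4 + 7*h^3 - 7*h^2 - 4*h - 4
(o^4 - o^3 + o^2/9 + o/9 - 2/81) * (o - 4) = o^5 - 5*o^4 + 37*o^3/9 - o^2/3 - 38*o/81 + 8/81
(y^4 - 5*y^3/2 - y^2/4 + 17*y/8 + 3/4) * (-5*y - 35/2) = -5*y^5 - 5*y^4 + 45*y^3 - 25*y^2/4 - 655*y/16 - 105/8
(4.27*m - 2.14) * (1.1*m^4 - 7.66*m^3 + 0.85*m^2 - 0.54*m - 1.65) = 4.697*m^5 - 35.0622*m^4 + 20.0219*m^3 - 4.1248*m^2 - 5.8899*m + 3.531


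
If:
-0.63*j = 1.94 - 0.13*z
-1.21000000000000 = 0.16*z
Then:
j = -4.64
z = -7.56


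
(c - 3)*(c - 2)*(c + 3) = c^3 - 2*c^2 - 9*c + 18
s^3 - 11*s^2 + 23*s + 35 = (s - 7)*(s - 5)*(s + 1)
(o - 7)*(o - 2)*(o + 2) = o^3 - 7*o^2 - 4*o + 28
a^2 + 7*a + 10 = (a + 2)*(a + 5)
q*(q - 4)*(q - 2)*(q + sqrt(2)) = q^4 - 6*q^3 + sqrt(2)*q^3 - 6*sqrt(2)*q^2 + 8*q^2 + 8*sqrt(2)*q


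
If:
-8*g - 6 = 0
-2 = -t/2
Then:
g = -3/4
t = 4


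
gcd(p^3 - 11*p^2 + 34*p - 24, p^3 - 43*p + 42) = p^2 - 7*p + 6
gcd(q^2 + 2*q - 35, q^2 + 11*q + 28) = q + 7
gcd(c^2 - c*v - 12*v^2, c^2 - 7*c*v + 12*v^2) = -c + 4*v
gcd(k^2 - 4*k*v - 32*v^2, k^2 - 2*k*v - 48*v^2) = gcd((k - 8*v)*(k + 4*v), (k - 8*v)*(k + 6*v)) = -k + 8*v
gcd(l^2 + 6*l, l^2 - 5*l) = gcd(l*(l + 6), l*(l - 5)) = l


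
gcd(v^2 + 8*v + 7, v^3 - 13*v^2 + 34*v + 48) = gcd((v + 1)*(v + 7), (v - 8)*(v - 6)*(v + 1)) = v + 1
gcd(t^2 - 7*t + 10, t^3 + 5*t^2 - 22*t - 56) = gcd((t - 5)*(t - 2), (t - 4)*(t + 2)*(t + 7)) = 1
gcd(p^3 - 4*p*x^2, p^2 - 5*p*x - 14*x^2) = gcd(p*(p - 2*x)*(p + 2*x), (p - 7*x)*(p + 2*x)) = p + 2*x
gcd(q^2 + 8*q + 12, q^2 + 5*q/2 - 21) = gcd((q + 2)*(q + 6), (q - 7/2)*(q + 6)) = q + 6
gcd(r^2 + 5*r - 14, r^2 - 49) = r + 7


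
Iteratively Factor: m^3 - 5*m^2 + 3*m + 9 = (m + 1)*(m^2 - 6*m + 9) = (m - 3)*(m + 1)*(m - 3)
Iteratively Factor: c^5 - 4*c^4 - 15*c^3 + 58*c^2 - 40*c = (c)*(c^4 - 4*c^3 - 15*c^2 + 58*c - 40) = c*(c - 1)*(c^3 - 3*c^2 - 18*c + 40) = c*(c - 2)*(c - 1)*(c^2 - c - 20) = c*(c - 5)*(c - 2)*(c - 1)*(c + 4)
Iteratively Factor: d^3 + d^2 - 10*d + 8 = (d + 4)*(d^2 - 3*d + 2) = (d - 1)*(d + 4)*(d - 2)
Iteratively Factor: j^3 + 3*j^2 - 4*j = (j + 4)*(j^2 - j) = (j - 1)*(j + 4)*(j)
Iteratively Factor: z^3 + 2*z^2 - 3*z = (z - 1)*(z^2 + 3*z) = z*(z - 1)*(z + 3)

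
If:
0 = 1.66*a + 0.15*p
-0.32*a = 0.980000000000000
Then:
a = -3.06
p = 33.89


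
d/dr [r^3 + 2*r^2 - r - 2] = 3*r^2 + 4*r - 1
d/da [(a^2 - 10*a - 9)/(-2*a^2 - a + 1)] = (-21*a^2 - 34*a - 19)/(4*a^4 + 4*a^3 - 3*a^2 - 2*a + 1)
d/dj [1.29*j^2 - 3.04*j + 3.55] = 2.58*j - 3.04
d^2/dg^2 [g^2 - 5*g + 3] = 2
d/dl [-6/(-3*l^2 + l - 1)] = 6*(1 - 6*l)/(3*l^2 - l + 1)^2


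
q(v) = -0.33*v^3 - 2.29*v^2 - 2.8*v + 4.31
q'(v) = -0.99*v^2 - 4.58*v - 2.8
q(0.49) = 2.35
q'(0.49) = -5.28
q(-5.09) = 2.75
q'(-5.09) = -5.14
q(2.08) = -14.39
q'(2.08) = -16.61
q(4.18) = -71.51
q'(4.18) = -39.24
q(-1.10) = 5.06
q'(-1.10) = 1.04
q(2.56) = -23.40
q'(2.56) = -21.01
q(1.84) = -10.65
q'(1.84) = -14.58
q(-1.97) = 3.46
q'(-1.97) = 2.38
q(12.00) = -929.29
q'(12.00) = -200.32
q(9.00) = -446.95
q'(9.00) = -124.21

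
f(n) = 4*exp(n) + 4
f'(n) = 4*exp(n)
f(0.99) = 14.76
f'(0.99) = 10.76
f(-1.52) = 4.87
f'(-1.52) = 0.87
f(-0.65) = 6.09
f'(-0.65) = 2.09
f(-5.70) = 4.01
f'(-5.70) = 0.01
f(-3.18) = 4.17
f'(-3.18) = 0.17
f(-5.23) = 4.02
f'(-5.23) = 0.02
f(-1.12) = 5.31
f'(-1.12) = 1.31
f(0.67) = 11.82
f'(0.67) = 7.82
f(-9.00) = 4.00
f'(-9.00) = 0.00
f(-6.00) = 4.01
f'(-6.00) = 0.01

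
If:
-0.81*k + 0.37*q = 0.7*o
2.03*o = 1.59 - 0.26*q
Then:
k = 0.56747552149851*q - 0.676883780332056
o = 0.783251231527094 - 0.12807881773399*q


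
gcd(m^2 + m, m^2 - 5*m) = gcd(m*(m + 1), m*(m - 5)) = m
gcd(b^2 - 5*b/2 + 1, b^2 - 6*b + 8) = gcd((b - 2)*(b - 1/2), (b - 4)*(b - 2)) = b - 2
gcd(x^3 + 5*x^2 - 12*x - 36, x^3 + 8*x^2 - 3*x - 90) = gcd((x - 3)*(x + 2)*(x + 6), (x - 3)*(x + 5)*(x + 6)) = x^2 + 3*x - 18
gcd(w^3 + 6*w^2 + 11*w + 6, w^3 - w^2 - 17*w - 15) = w^2 + 4*w + 3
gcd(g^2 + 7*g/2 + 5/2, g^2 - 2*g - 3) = g + 1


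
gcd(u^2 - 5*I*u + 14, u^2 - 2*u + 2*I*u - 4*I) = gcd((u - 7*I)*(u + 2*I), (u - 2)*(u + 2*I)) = u + 2*I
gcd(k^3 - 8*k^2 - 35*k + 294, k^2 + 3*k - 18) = k + 6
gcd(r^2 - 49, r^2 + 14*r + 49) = r + 7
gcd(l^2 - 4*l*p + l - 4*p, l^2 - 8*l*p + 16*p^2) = -l + 4*p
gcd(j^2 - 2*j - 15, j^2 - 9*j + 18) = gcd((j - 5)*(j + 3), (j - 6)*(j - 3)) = 1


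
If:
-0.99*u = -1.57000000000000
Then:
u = 1.59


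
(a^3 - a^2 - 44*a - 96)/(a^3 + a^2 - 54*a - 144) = (a + 4)/(a + 6)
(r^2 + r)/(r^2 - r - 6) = r*(r + 1)/(r^2 - r - 6)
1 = 1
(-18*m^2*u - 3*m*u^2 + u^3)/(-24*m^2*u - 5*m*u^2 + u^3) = (-6*m + u)/(-8*m + u)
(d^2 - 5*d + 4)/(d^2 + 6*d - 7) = (d - 4)/(d + 7)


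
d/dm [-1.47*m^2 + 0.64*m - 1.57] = 0.64 - 2.94*m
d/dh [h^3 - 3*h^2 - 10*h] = 3*h^2 - 6*h - 10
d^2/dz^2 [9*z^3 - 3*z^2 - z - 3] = 54*z - 6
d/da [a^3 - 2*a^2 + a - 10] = 3*a^2 - 4*a + 1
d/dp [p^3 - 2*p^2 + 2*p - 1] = 3*p^2 - 4*p + 2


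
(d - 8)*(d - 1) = d^2 - 9*d + 8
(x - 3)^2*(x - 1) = x^3 - 7*x^2 + 15*x - 9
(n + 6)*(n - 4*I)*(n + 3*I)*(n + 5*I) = n^4 + 6*n^3 + 4*I*n^3 + 17*n^2 + 24*I*n^2 + 102*n + 60*I*n + 360*I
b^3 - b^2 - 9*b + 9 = (b - 3)*(b - 1)*(b + 3)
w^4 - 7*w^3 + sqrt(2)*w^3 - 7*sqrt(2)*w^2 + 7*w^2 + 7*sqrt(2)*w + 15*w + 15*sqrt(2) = (w - 5)*(w - 3)*(w + 1)*(w + sqrt(2))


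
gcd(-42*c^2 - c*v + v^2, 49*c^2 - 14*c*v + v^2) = -7*c + v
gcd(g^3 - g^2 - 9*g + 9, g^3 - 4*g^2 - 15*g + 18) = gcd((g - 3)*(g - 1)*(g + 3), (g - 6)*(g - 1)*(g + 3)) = g^2 + 2*g - 3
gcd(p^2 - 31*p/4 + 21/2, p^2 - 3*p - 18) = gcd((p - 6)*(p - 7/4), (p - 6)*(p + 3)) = p - 6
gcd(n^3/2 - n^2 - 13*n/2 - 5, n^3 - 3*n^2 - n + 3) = n + 1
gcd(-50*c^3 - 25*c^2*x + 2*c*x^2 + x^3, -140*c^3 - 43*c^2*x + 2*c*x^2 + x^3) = 5*c + x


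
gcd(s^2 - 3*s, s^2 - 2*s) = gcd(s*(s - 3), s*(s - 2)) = s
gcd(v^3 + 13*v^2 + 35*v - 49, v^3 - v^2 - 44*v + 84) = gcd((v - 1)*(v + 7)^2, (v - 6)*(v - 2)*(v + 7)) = v + 7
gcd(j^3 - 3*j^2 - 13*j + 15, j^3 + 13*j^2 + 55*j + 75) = j + 3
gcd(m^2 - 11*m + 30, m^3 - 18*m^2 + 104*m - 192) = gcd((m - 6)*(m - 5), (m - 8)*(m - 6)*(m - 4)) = m - 6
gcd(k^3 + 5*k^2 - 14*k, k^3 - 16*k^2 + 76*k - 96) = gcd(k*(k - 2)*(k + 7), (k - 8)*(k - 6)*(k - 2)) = k - 2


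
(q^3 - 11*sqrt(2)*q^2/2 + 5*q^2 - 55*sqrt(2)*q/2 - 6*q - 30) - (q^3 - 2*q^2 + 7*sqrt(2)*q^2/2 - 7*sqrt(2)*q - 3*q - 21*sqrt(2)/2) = -9*sqrt(2)*q^2 + 7*q^2 - 41*sqrt(2)*q/2 - 3*q - 30 + 21*sqrt(2)/2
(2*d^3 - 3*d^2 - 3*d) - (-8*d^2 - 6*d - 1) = 2*d^3 + 5*d^2 + 3*d + 1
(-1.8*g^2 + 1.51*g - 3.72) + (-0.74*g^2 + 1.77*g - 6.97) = -2.54*g^2 + 3.28*g - 10.69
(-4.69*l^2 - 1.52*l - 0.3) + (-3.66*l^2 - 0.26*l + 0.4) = -8.35*l^2 - 1.78*l + 0.1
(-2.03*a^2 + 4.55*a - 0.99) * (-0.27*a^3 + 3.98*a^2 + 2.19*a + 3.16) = 0.5481*a^5 - 9.3079*a^4 + 13.9306*a^3 - 0.3905*a^2 + 12.2099*a - 3.1284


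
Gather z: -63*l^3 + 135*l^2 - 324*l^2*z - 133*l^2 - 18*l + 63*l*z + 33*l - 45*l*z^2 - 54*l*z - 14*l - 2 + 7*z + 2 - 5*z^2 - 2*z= -63*l^3 + 2*l^2 + l + z^2*(-45*l - 5) + z*(-324*l^2 + 9*l + 5)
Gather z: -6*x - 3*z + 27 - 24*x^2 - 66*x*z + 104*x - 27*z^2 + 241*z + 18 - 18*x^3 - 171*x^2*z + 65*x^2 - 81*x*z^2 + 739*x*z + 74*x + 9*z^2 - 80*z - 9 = -18*x^3 + 41*x^2 + 172*x + z^2*(-81*x - 18) + z*(-171*x^2 + 673*x + 158) + 36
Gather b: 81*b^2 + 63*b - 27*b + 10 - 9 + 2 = 81*b^2 + 36*b + 3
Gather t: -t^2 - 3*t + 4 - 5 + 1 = -t^2 - 3*t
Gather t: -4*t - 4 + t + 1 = -3*t - 3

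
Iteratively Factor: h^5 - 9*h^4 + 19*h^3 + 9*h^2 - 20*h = (h)*(h^4 - 9*h^3 + 19*h^2 + 9*h - 20) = h*(h - 1)*(h^3 - 8*h^2 + 11*h + 20) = h*(h - 5)*(h - 1)*(h^2 - 3*h - 4) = h*(h - 5)*(h - 4)*(h - 1)*(h + 1)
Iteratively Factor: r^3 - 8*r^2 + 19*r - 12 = (r - 3)*(r^2 - 5*r + 4) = (r - 3)*(r - 1)*(r - 4)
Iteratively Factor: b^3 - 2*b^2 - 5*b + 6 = (b + 2)*(b^2 - 4*b + 3) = (b - 3)*(b + 2)*(b - 1)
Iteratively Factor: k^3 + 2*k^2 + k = (k)*(k^2 + 2*k + 1) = k*(k + 1)*(k + 1)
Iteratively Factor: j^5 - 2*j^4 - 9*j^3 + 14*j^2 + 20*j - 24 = (j + 2)*(j^4 - 4*j^3 - j^2 + 16*j - 12) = (j - 3)*(j + 2)*(j^3 - j^2 - 4*j + 4) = (j - 3)*(j - 2)*(j + 2)*(j^2 + j - 2) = (j - 3)*(j - 2)*(j + 2)^2*(j - 1)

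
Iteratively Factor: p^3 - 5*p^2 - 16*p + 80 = (p - 5)*(p^2 - 16) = (p - 5)*(p + 4)*(p - 4)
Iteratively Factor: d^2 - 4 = (d - 2)*(d + 2)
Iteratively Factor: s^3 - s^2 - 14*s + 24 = (s - 3)*(s^2 + 2*s - 8) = (s - 3)*(s + 4)*(s - 2)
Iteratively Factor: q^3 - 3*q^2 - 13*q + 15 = (q - 1)*(q^2 - 2*q - 15) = (q - 5)*(q - 1)*(q + 3)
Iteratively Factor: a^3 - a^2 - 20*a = (a - 5)*(a^2 + 4*a) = (a - 5)*(a + 4)*(a)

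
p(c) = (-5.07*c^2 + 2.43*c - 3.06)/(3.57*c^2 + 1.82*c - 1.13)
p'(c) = (2.43 - 10.14*c)/(3.57*c^2 + 1.82*c - 1.13) + (-7.14*c - 1.82)*(-5.07*c^2 + 2.43*c - 3.06)/(3.57*c^2 + 1.82*c - 1.13)^2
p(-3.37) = -2.07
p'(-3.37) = -0.28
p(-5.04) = -1.79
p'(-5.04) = -0.10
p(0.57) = -3.11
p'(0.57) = 14.04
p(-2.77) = -2.29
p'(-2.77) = -0.50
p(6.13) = -1.24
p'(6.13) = -0.02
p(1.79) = -1.10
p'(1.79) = 0.03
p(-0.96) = -24.38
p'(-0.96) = -267.75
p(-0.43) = 4.03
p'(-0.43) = -9.44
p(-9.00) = -1.60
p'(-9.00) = -0.02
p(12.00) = -1.32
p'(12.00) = -0.01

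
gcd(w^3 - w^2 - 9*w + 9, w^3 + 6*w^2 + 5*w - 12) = w^2 + 2*w - 3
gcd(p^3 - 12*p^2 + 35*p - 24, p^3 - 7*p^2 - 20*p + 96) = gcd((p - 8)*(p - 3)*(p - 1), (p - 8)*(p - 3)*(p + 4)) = p^2 - 11*p + 24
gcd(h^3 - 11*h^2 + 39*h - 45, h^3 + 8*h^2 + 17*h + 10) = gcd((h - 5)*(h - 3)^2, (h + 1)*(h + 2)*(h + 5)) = 1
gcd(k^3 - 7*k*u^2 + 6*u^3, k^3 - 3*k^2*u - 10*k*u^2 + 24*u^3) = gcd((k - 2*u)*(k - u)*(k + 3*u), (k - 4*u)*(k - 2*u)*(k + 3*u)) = -k^2 - k*u + 6*u^2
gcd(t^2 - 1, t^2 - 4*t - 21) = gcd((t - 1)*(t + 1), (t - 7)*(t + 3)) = 1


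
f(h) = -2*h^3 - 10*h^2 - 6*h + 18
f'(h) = -6*h^2 - 20*h - 6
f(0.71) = 7.98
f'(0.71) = -23.22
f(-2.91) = 0.06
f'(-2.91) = 1.39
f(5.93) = -786.28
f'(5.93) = -335.59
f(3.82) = -262.33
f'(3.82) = -169.95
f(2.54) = -94.53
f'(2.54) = -95.51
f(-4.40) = 21.17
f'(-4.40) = -34.16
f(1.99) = -49.30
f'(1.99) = -69.56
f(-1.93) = 6.71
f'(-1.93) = 10.25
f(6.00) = -810.00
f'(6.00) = -342.00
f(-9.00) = 720.00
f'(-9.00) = -312.00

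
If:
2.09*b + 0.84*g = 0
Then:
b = -0.401913875598086*g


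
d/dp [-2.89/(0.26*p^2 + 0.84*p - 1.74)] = (1.5028*p + 2.4276)/(0.26*p^2 + 0.84*p - 1.74)^2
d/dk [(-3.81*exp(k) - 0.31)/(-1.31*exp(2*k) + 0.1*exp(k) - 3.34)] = (-4.9911*exp(2*k) - 0.8122*exp(k) + 12.7564)*exp(k)/(1.7161*exp(4*k) - 0.262*exp(3*k) + 8.7608*exp(2*k) - 0.668*exp(k) + 11.1556)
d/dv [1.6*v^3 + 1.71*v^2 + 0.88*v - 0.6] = 4.8*v^2 + 3.42*v + 0.88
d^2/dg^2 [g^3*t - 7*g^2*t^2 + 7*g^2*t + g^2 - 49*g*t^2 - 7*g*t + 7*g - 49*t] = 6*g*t - 14*t^2 + 14*t + 2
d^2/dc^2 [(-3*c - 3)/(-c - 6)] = -30/(c + 6)^3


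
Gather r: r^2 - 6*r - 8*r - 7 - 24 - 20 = r^2 - 14*r - 51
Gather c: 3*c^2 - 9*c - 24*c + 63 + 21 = 3*c^2 - 33*c + 84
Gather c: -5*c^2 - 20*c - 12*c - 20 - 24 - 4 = -5*c^2 - 32*c - 48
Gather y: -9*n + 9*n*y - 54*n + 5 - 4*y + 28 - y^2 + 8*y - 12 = -63*n - y^2 + y*(9*n + 4) + 21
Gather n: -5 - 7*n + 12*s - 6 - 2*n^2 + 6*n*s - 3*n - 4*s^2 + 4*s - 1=-2*n^2 + n*(6*s - 10) - 4*s^2 + 16*s - 12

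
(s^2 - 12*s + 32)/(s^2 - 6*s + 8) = (s - 8)/(s - 2)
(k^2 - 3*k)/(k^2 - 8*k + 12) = k*(k - 3)/(k^2 - 8*k + 12)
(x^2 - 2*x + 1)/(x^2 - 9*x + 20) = (x^2 - 2*x + 1)/(x^2 - 9*x + 20)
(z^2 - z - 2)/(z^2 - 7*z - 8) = (z - 2)/(z - 8)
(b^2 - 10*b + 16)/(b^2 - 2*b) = (b - 8)/b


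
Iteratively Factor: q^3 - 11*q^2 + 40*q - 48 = (q - 3)*(q^2 - 8*q + 16) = (q - 4)*(q - 3)*(q - 4)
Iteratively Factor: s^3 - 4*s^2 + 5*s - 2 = (s - 2)*(s^2 - 2*s + 1) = (s - 2)*(s - 1)*(s - 1)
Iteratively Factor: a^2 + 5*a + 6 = (a + 2)*(a + 3)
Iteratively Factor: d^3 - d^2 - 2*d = (d + 1)*(d^2 - 2*d) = d*(d + 1)*(d - 2)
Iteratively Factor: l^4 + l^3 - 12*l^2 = (l)*(l^3 + l^2 - 12*l) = l*(l + 4)*(l^2 - 3*l) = l*(l - 3)*(l + 4)*(l)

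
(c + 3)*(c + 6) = c^2 + 9*c + 18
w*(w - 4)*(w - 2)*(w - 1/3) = w^4 - 19*w^3/3 + 10*w^2 - 8*w/3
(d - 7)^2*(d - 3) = d^3 - 17*d^2 + 91*d - 147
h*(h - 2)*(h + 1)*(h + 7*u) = h^4 + 7*h^3*u - h^3 - 7*h^2*u - 2*h^2 - 14*h*u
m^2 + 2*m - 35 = (m - 5)*(m + 7)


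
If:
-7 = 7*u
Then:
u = -1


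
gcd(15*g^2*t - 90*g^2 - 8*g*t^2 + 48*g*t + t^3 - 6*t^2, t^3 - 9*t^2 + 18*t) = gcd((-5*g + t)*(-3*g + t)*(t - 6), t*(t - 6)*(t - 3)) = t - 6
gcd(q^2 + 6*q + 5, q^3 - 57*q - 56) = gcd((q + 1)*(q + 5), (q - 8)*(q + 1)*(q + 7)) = q + 1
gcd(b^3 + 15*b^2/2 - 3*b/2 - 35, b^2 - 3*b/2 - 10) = b + 5/2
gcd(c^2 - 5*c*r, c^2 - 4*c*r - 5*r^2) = -c + 5*r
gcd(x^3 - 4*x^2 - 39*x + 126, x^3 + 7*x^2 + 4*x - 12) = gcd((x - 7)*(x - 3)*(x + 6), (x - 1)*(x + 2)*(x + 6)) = x + 6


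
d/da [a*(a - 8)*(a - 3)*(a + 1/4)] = 4*a^3 - 129*a^2/4 + 85*a/2 + 6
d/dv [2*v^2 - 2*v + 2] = 4*v - 2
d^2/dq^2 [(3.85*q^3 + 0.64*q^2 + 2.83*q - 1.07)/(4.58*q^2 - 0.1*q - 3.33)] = (-1.4210854715202e-14*q^4 + 236.825444*q^3 - 68.410812*q^2 + 518.062722*q - 20.350384)/(96.071912*q^6 - 6.29292*q^5 - 209.416836*q^4 + 9.14984*q^3 + 152.261586*q^2 - 3.32667*q - 36.926037)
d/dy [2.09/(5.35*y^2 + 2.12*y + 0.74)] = (-22.363*y - 4.4308)/(5.35*y^2 + 2.12*y + 0.74)^2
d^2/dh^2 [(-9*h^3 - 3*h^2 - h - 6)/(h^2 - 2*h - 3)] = 2*(-70*h^3 - 207*h^2 - 216*h - 63)/(h^6 - 6*h^5 + 3*h^4 + 28*h^3 - 9*h^2 - 54*h - 27)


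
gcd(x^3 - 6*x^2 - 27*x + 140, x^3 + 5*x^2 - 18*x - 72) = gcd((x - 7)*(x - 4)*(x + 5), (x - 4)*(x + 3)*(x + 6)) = x - 4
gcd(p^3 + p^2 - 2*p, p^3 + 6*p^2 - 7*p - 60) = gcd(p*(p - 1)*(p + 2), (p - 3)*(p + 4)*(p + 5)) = 1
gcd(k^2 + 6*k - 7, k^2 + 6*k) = 1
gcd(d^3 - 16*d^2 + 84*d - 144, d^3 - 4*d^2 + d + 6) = 1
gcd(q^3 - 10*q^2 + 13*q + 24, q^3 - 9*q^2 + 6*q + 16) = q^2 - 7*q - 8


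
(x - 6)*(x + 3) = x^2 - 3*x - 18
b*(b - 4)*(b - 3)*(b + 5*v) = b^4 + 5*b^3*v - 7*b^3 - 35*b^2*v + 12*b^2 + 60*b*v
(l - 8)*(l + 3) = l^2 - 5*l - 24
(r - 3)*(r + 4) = r^2 + r - 12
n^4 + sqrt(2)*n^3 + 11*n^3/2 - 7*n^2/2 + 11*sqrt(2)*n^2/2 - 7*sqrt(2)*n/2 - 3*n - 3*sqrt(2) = (n - 1)*(n + 1/2)*(n + 6)*(n + sqrt(2))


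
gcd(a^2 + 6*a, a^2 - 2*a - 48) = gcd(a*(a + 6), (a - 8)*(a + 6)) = a + 6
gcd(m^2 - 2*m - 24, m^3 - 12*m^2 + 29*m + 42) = m - 6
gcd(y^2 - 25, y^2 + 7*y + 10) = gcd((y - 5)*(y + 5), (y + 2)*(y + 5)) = y + 5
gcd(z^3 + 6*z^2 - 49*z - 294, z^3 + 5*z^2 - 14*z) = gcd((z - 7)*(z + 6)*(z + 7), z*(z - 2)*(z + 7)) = z + 7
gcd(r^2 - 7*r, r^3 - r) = r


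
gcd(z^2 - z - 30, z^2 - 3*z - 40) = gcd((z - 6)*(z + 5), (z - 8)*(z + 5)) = z + 5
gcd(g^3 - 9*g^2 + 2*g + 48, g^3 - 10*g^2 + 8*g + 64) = g^2 - 6*g - 16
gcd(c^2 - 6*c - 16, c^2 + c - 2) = c + 2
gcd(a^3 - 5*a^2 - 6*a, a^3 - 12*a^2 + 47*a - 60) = 1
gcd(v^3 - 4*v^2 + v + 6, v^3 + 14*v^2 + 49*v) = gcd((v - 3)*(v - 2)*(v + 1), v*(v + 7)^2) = 1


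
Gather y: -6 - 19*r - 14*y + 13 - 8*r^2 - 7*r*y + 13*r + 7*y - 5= -8*r^2 - 6*r + y*(-7*r - 7) + 2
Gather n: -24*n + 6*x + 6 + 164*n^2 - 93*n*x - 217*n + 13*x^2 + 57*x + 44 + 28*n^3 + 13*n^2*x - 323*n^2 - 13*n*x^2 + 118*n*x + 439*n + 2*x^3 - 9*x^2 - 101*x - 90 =28*n^3 + n^2*(13*x - 159) + n*(-13*x^2 + 25*x + 198) + 2*x^3 + 4*x^2 - 38*x - 40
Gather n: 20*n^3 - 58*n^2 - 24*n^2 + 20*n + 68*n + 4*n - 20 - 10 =20*n^3 - 82*n^2 + 92*n - 30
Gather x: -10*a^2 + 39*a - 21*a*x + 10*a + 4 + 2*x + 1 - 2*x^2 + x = -10*a^2 + 49*a - 2*x^2 + x*(3 - 21*a) + 5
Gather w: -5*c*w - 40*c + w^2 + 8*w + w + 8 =-40*c + w^2 + w*(9 - 5*c) + 8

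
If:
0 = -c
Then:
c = 0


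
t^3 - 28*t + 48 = (t - 4)*(t - 2)*(t + 6)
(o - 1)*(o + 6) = o^2 + 5*o - 6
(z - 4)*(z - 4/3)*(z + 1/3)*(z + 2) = z^4 - 3*z^3 - 58*z^2/9 + 80*z/9 + 32/9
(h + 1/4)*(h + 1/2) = h^2 + 3*h/4 + 1/8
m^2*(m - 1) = m^3 - m^2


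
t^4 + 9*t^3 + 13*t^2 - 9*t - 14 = (t - 1)*(t + 1)*(t + 2)*(t + 7)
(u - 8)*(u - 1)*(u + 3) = u^3 - 6*u^2 - 19*u + 24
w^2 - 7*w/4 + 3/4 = (w - 1)*(w - 3/4)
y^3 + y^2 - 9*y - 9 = (y - 3)*(y + 1)*(y + 3)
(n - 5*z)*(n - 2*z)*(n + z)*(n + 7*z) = n^4 + n^3*z - 39*n^2*z^2 + 31*n*z^3 + 70*z^4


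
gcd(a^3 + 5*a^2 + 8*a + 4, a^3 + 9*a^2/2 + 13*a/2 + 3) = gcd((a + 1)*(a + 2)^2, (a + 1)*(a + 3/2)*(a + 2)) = a^2 + 3*a + 2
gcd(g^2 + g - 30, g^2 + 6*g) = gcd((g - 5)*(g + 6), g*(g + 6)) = g + 6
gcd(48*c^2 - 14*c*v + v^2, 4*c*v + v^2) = 1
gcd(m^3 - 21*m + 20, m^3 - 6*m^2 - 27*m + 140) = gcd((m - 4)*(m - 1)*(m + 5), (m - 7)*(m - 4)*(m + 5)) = m^2 + m - 20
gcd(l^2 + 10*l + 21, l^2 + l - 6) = l + 3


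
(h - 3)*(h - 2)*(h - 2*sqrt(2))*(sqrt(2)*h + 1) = sqrt(2)*h^4 - 5*sqrt(2)*h^3 - 3*h^3 + 4*sqrt(2)*h^2 + 15*h^2 - 18*h + 10*sqrt(2)*h - 12*sqrt(2)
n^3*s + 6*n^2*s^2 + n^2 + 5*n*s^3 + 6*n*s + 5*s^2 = (n + s)*(n + 5*s)*(n*s + 1)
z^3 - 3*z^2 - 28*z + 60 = (z - 6)*(z - 2)*(z + 5)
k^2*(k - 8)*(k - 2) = k^4 - 10*k^3 + 16*k^2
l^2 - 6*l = l*(l - 6)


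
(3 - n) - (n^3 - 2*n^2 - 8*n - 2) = -n^3 + 2*n^2 + 7*n + 5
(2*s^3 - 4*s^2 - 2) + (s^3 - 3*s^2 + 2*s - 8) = 3*s^3 - 7*s^2 + 2*s - 10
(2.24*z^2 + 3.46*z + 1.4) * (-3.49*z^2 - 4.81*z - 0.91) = -7.8176*z^4 - 22.8498*z^3 - 23.567*z^2 - 9.8826*z - 1.274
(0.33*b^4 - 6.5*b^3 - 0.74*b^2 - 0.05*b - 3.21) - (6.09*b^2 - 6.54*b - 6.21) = 0.33*b^4 - 6.5*b^3 - 6.83*b^2 + 6.49*b + 3.0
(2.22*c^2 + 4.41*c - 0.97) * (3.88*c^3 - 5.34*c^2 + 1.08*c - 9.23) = 8.6136*c^5 + 5.256*c^4 - 24.9154*c^3 - 10.548*c^2 - 41.7519*c + 8.9531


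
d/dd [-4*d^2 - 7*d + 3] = -8*d - 7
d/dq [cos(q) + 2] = -sin(q)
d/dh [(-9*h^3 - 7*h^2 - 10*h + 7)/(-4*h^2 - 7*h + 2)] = (36*h^4 + 126*h^3 - 45*h^2 + 28*h + 29)/(16*h^4 + 56*h^3 + 33*h^2 - 28*h + 4)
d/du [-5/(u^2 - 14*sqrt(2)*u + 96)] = 10*(u - 7*sqrt(2))/(u^2 - 14*sqrt(2)*u + 96)^2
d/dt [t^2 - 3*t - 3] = 2*t - 3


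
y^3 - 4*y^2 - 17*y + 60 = (y - 5)*(y - 3)*(y + 4)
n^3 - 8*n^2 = n^2*(n - 8)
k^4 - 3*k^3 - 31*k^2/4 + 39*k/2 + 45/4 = (k - 3)^2*(k + 1/2)*(k + 5/2)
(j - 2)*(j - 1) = j^2 - 3*j + 2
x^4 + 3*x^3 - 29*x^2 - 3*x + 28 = (x - 4)*(x - 1)*(x + 1)*(x + 7)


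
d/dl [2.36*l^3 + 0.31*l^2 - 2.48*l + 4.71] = 7.08*l^2 + 0.62*l - 2.48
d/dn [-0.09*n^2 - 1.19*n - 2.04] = -0.18*n - 1.19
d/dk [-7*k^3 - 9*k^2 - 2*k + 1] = -21*k^2 - 18*k - 2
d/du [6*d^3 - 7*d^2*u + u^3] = -7*d^2 + 3*u^2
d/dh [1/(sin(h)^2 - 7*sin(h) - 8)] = (7 - 2*sin(h))*cos(h)/((sin(h) - 8)^2*(sin(h) + 1)^2)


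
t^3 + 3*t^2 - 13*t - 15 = (t - 3)*(t + 1)*(t + 5)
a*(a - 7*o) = a^2 - 7*a*o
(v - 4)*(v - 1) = v^2 - 5*v + 4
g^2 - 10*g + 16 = (g - 8)*(g - 2)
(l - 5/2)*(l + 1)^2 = l^3 - l^2/2 - 4*l - 5/2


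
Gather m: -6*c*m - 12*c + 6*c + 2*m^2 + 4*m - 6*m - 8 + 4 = -6*c + 2*m^2 + m*(-6*c - 2) - 4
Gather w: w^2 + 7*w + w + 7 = w^2 + 8*w + 7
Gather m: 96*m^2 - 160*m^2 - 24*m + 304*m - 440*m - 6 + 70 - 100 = -64*m^2 - 160*m - 36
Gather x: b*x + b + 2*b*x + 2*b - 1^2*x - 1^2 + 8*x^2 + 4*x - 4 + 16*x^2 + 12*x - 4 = 3*b + 24*x^2 + x*(3*b + 15) - 9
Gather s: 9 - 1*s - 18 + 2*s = s - 9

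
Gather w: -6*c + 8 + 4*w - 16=-6*c + 4*w - 8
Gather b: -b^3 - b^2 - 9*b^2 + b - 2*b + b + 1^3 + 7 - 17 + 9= -b^3 - 10*b^2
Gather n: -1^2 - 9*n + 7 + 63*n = 54*n + 6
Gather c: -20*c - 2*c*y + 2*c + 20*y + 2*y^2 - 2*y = c*(-2*y - 18) + 2*y^2 + 18*y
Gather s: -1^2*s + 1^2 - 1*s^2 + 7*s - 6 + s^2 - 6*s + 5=0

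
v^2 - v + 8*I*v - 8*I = (v - 1)*(v + 8*I)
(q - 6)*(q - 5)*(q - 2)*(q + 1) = q^4 - 12*q^3 + 39*q^2 - 8*q - 60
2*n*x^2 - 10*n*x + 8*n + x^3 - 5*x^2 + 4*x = (2*n + x)*(x - 4)*(x - 1)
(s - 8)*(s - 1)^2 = s^3 - 10*s^2 + 17*s - 8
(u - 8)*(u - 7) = u^2 - 15*u + 56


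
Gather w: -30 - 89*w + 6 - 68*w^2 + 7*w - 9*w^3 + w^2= -9*w^3 - 67*w^2 - 82*w - 24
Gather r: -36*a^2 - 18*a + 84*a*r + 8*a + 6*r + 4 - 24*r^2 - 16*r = -36*a^2 - 10*a - 24*r^2 + r*(84*a - 10) + 4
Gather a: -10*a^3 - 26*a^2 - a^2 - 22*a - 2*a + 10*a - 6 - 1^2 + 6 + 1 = -10*a^3 - 27*a^2 - 14*a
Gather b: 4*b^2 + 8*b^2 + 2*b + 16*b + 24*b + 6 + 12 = 12*b^2 + 42*b + 18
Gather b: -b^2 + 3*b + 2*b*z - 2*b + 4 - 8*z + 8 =-b^2 + b*(2*z + 1) - 8*z + 12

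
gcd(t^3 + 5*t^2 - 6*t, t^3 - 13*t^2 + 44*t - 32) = t - 1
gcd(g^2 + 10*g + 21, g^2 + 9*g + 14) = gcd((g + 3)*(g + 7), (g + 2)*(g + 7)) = g + 7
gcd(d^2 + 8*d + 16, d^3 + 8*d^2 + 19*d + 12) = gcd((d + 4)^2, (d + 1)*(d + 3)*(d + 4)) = d + 4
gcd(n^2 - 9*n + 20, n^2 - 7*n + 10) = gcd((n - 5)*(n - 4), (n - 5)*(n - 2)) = n - 5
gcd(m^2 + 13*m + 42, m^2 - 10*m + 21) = 1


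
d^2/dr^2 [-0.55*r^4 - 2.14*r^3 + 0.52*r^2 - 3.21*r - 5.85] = -6.6*r^2 - 12.84*r + 1.04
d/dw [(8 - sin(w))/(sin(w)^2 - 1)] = (sin(w)^2 - 16*sin(w) + 1)/cos(w)^3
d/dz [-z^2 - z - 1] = -2*z - 1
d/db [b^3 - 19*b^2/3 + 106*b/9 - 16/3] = 3*b^2 - 38*b/3 + 106/9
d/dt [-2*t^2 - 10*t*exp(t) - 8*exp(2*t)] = -10*t*exp(t) - 4*t - 16*exp(2*t) - 10*exp(t)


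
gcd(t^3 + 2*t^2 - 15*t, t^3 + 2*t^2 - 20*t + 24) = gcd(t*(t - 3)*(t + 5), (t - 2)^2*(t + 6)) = 1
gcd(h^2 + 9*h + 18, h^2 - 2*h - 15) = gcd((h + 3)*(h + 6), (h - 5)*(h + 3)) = h + 3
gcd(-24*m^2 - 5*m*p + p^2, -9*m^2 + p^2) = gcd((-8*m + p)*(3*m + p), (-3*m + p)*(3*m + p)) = 3*m + p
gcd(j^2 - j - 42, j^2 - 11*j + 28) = j - 7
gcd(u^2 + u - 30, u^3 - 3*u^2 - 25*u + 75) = u - 5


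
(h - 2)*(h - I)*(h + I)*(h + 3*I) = h^4 - 2*h^3 + 3*I*h^3 + h^2 - 6*I*h^2 - 2*h + 3*I*h - 6*I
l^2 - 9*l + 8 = (l - 8)*(l - 1)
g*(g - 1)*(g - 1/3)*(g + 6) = g^4 + 14*g^3/3 - 23*g^2/3 + 2*g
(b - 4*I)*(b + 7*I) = b^2 + 3*I*b + 28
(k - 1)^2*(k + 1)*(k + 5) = k^4 + 4*k^3 - 6*k^2 - 4*k + 5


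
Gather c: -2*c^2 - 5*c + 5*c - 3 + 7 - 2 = 2 - 2*c^2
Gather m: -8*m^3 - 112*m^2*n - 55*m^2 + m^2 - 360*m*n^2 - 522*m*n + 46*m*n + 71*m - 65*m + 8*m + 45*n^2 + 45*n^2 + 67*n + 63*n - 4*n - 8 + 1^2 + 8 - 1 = -8*m^3 + m^2*(-112*n - 54) + m*(-360*n^2 - 476*n + 14) + 90*n^2 + 126*n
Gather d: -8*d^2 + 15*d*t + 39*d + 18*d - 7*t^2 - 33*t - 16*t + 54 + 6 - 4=-8*d^2 + d*(15*t + 57) - 7*t^2 - 49*t + 56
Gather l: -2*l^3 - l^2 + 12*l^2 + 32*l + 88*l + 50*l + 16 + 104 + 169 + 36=-2*l^3 + 11*l^2 + 170*l + 325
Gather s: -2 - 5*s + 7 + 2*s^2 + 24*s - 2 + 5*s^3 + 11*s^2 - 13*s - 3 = 5*s^3 + 13*s^2 + 6*s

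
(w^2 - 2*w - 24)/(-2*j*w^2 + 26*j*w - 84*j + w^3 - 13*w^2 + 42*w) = (w + 4)/(-2*j*w + 14*j + w^2 - 7*w)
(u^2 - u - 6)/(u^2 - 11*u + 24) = (u + 2)/(u - 8)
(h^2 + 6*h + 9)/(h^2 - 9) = (h + 3)/(h - 3)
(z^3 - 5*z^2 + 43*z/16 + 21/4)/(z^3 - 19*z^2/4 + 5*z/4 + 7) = (z + 3/4)/(z + 1)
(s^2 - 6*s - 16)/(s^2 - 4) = (s - 8)/(s - 2)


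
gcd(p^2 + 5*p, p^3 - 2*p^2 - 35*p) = p^2 + 5*p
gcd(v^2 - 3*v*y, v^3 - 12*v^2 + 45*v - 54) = 1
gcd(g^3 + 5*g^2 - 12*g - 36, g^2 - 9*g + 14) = 1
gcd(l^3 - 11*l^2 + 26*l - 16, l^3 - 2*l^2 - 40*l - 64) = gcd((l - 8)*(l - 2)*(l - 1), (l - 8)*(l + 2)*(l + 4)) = l - 8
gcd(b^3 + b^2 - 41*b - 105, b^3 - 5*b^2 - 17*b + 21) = b^2 - 4*b - 21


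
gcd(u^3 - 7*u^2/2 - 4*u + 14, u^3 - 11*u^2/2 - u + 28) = u^2 - 3*u/2 - 7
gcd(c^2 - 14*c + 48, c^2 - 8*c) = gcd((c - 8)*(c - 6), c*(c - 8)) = c - 8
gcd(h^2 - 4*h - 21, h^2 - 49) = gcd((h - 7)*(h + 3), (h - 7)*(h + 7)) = h - 7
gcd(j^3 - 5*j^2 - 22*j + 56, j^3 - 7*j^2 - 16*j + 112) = j^2 - 3*j - 28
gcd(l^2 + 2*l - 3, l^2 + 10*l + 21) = l + 3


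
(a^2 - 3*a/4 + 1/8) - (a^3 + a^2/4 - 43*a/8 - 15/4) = -a^3 + 3*a^2/4 + 37*a/8 + 31/8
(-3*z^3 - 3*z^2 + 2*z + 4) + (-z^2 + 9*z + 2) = -3*z^3 - 4*z^2 + 11*z + 6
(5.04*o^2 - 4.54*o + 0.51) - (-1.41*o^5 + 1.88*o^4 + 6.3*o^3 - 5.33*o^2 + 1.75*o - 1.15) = 1.41*o^5 - 1.88*o^4 - 6.3*o^3 + 10.37*o^2 - 6.29*o + 1.66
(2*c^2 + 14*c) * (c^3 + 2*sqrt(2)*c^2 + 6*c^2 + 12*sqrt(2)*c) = 2*c^5 + 4*sqrt(2)*c^4 + 26*c^4 + 52*sqrt(2)*c^3 + 84*c^3 + 168*sqrt(2)*c^2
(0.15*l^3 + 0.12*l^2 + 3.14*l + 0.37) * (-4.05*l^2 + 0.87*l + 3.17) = -0.6075*l^5 - 0.3555*l^4 - 12.1371*l^3 + 1.6137*l^2 + 10.2757*l + 1.1729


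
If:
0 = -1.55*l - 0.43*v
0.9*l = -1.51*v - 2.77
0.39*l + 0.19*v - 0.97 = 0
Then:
No Solution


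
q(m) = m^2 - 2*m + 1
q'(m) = 2*m - 2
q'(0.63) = -0.74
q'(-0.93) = -3.86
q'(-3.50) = -9.00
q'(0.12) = -1.76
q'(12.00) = 22.00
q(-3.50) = 20.25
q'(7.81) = 13.62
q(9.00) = 64.00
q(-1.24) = 5.02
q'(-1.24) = -4.48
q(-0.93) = 3.72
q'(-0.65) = -3.30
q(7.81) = 46.38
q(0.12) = 0.77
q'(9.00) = 16.00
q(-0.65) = 2.72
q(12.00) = 121.00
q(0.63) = 0.14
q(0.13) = 0.76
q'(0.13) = -1.74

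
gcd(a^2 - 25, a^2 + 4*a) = 1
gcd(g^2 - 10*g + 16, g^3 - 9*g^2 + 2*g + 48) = g - 8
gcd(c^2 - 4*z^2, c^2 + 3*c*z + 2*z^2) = c + 2*z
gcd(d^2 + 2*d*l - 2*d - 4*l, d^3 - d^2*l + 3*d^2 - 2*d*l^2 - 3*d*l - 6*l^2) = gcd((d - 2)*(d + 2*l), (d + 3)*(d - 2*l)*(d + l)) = 1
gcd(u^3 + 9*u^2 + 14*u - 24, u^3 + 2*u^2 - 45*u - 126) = u + 6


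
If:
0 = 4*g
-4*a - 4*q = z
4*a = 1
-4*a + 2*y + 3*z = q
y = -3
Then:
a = 1/4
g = 0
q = -10/13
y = -3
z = 27/13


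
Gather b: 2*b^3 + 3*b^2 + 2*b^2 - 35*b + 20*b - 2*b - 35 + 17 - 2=2*b^3 + 5*b^2 - 17*b - 20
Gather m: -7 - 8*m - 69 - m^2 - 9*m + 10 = -m^2 - 17*m - 66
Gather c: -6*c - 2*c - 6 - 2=-8*c - 8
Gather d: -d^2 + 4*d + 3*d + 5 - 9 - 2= -d^2 + 7*d - 6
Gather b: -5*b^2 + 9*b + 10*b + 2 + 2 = -5*b^2 + 19*b + 4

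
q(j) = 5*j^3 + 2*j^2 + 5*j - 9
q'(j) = 15*j^2 + 4*j + 5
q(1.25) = 10.14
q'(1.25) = 33.44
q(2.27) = 71.14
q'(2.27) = 91.37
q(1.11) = 5.85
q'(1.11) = 27.92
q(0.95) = 1.84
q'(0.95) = 22.34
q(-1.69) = -35.87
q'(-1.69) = 41.08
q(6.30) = 1352.12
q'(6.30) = 625.55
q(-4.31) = -393.71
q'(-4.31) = 266.40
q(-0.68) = -13.05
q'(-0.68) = 9.22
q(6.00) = 1173.00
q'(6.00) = 569.00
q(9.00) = 3843.00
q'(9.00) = 1256.00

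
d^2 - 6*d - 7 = (d - 7)*(d + 1)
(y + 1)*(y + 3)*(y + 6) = y^3 + 10*y^2 + 27*y + 18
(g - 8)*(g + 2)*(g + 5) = g^3 - g^2 - 46*g - 80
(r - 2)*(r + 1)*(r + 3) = r^3 + 2*r^2 - 5*r - 6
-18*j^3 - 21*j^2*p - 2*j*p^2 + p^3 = (-6*j + p)*(j + p)*(3*j + p)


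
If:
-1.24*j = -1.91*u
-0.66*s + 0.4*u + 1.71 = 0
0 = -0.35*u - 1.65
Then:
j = -7.26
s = -0.27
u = -4.71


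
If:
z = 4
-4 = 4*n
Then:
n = -1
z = 4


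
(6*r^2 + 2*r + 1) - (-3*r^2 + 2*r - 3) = 9*r^2 + 4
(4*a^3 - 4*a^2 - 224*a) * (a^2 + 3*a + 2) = 4*a^5 + 8*a^4 - 228*a^3 - 680*a^2 - 448*a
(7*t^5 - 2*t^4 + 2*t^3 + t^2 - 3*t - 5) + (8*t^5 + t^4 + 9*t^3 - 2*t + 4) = 15*t^5 - t^4 + 11*t^3 + t^2 - 5*t - 1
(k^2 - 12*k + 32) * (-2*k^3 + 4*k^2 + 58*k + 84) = -2*k^5 + 28*k^4 - 54*k^3 - 484*k^2 + 848*k + 2688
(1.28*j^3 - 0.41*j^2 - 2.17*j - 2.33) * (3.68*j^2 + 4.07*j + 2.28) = 4.7104*j^5 + 3.7008*j^4 - 6.7359*j^3 - 18.3411*j^2 - 14.4307*j - 5.3124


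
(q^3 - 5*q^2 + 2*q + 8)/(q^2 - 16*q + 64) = (q^3 - 5*q^2 + 2*q + 8)/(q^2 - 16*q + 64)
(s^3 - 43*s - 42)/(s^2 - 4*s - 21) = (s^2 + 7*s + 6)/(s + 3)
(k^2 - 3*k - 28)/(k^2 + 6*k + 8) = (k - 7)/(k + 2)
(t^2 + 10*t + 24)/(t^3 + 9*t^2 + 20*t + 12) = (t + 4)/(t^2 + 3*t + 2)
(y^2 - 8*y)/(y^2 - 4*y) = (y - 8)/(y - 4)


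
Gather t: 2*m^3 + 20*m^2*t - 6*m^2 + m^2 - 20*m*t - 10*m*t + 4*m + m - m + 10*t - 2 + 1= 2*m^3 - 5*m^2 + 4*m + t*(20*m^2 - 30*m + 10) - 1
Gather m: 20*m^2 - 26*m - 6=20*m^2 - 26*m - 6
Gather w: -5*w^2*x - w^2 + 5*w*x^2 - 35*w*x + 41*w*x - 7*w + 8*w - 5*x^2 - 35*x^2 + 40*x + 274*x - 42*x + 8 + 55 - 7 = w^2*(-5*x - 1) + w*(5*x^2 + 6*x + 1) - 40*x^2 + 272*x + 56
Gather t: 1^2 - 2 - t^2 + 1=-t^2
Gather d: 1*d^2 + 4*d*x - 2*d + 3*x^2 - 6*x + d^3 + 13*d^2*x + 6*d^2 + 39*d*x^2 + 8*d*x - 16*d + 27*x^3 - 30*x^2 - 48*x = d^3 + d^2*(13*x + 7) + d*(39*x^2 + 12*x - 18) + 27*x^3 - 27*x^2 - 54*x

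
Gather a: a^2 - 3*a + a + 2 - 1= a^2 - 2*a + 1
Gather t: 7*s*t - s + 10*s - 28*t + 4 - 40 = 9*s + t*(7*s - 28) - 36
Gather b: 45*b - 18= 45*b - 18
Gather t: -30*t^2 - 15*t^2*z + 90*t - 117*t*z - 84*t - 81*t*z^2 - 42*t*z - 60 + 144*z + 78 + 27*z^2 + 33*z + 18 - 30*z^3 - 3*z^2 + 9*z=t^2*(-15*z - 30) + t*(-81*z^2 - 159*z + 6) - 30*z^3 + 24*z^2 + 186*z + 36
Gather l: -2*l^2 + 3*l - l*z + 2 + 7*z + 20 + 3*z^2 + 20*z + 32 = -2*l^2 + l*(3 - z) + 3*z^2 + 27*z + 54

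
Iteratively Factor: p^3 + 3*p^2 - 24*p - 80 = (p - 5)*(p^2 + 8*p + 16) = (p - 5)*(p + 4)*(p + 4)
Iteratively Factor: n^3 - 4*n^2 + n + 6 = (n - 2)*(n^2 - 2*n - 3) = (n - 2)*(n + 1)*(n - 3)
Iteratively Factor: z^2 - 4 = (z - 2)*(z + 2)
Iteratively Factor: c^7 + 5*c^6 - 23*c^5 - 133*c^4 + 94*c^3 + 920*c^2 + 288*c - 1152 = (c + 4)*(c^6 + c^5 - 27*c^4 - 25*c^3 + 194*c^2 + 144*c - 288) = (c - 3)*(c + 4)*(c^5 + 4*c^4 - 15*c^3 - 70*c^2 - 16*c + 96) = (c - 3)*(c + 4)^2*(c^4 - 15*c^2 - 10*c + 24) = (c - 3)*(c - 1)*(c + 4)^2*(c^3 + c^2 - 14*c - 24) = (c - 3)*(c - 1)*(c + 2)*(c + 4)^2*(c^2 - c - 12) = (c - 4)*(c - 3)*(c - 1)*(c + 2)*(c + 4)^2*(c + 3)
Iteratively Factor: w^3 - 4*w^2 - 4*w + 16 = (w - 2)*(w^2 - 2*w - 8) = (w - 2)*(w + 2)*(w - 4)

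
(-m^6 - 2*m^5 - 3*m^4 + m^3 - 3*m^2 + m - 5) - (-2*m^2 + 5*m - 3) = -m^6 - 2*m^5 - 3*m^4 + m^3 - m^2 - 4*m - 2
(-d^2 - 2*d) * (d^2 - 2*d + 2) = -d^4 + 2*d^2 - 4*d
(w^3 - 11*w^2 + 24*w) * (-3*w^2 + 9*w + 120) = -3*w^5 + 42*w^4 - 51*w^3 - 1104*w^2 + 2880*w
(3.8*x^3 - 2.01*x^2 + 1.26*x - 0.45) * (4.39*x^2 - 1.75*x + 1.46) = 16.682*x^5 - 15.4739*x^4 + 14.5969*x^3 - 7.1151*x^2 + 2.6271*x - 0.657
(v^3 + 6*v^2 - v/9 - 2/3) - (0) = v^3 + 6*v^2 - v/9 - 2/3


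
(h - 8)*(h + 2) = h^2 - 6*h - 16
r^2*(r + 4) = r^3 + 4*r^2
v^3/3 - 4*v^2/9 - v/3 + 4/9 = (v/3 + 1/3)*(v - 4/3)*(v - 1)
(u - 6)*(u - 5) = u^2 - 11*u + 30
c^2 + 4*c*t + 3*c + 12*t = (c + 3)*(c + 4*t)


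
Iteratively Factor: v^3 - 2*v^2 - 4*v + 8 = (v + 2)*(v^2 - 4*v + 4) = (v - 2)*(v + 2)*(v - 2)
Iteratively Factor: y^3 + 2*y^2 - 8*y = (y)*(y^2 + 2*y - 8) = y*(y - 2)*(y + 4)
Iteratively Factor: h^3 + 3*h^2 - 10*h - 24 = (h - 3)*(h^2 + 6*h + 8) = (h - 3)*(h + 2)*(h + 4)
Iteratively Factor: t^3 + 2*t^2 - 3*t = (t + 3)*(t^2 - t) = t*(t + 3)*(t - 1)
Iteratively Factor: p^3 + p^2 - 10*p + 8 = (p - 2)*(p^2 + 3*p - 4) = (p - 2)*(p + 4)*(p - 1)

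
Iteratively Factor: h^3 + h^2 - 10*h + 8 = (h - 2)*(h^2 + 3*h - 4) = (h - 2)*(h + 4)*(h - 1)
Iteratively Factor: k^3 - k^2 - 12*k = (k)*(k^2 - k - 12) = k*(k + 3)*(k - 4)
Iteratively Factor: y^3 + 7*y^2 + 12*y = (y)*(y^2 + 7*y + 12) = y*(y + 4)*(y + 3)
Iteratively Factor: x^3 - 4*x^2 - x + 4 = (x + 1)*(x^2 - 5*x + 4) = (x - 4)*(x + 1)*(x - 1)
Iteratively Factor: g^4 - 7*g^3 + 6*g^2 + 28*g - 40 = (g + 2)*(g^3 - 9*g^2 + 24*g - 20) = (g - 2)*(g + 2)*(g^2 - 7*g + 10) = (g - 2)^2*(g + 2)*(g - 5)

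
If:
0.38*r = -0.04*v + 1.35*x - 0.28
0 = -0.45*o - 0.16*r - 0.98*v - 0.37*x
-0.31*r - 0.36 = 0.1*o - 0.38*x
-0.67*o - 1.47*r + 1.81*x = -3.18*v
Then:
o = 2.17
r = -2.47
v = -0.40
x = -0.50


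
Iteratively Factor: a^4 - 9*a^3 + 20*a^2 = (a)*(a^3 - 9*a^2 + 20*a) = a^2*(a^2 - 9*a + 20) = a^2*(a - 4)*(a - 5)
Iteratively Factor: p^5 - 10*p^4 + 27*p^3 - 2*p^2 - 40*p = (p - 4)*(p^4 - 6*p^3 + 3*p^2 + 10*p) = (p - 4)*(p - 2)*(p^3 - 4*p^2 - 5*p) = (p - 4)*(p - 2)*(p + 1)*(p^2 - 5*p) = p*(p - 4)*(p - 2)*(p + 1)*(p - 5)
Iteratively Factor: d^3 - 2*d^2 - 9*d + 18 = (d - 2)*(d^2 - 9) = (d - 3)*(d - 2)*(d + 3)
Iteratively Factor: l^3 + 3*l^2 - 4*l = (l)*(l^2 + 3*l - 4) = l*(l + 4)*(l - 1)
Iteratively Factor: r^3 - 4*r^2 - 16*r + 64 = (r + 4)*(r^2 - 8*r + 16) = (r - 4)*(r + 4)*(r - 4)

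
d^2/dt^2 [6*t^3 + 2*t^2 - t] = 36*t + 4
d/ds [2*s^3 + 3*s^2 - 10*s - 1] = 6*s^2 + 6*s - 10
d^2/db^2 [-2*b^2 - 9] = -4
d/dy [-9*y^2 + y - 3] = 1 - 18*y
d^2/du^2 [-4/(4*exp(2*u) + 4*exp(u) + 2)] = 4*(-4*(2*exp(u) + 1)^2*exp(u) + (4*exp(u) + 1)*(2*exp(2*u) + 2*exp(u) + 1))*exp(u)/(2*exp(2*u) + 2*exp(u) + 1)^3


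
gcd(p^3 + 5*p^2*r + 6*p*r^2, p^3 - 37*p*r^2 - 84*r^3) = p + 3*r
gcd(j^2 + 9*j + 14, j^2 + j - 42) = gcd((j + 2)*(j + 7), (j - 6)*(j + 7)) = j + 7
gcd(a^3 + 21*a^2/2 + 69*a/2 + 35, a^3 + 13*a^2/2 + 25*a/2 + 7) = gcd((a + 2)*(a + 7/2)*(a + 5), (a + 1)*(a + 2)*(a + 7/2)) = a^2 + 11*a/2 + 7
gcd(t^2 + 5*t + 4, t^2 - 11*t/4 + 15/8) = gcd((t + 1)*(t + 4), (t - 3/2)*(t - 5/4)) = 1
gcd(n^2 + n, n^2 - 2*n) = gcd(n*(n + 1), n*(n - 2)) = n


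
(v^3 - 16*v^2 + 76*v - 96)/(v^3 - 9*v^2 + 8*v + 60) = (v^2 - 10*v + 16)/(v^2 - 3*v - 10)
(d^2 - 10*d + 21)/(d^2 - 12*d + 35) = (d - 3)/(d - 5)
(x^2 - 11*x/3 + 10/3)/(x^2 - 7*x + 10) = (x - 5/3)/(x - 5)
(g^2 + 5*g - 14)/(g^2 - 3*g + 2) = (g + 7)/(g - 1)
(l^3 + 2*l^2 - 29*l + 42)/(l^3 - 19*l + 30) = (l + 7)/(l + 5)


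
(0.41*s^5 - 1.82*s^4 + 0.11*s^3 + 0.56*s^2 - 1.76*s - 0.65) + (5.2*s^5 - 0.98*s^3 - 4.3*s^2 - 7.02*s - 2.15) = 5.61*s^5 - 1.82*s^4 - 0.87*s^3 - 3.74*s^2 - 8.78*s - 2.8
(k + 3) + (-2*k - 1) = 2 - k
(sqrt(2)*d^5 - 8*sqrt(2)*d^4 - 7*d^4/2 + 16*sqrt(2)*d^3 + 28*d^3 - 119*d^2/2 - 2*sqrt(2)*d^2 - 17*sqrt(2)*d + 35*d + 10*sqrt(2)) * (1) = sqrt(2)*d^5 - 8*sqrt(2)*d^4 - 7*d^4/2 + 16*sqrt(2)*d^3 + 28*d^3 - 119*d^2/2 - 2*sqrt(2)*d^2 - 17*sqrt(2)*d + 35*d + 10*sqrt(2)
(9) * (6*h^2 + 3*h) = 54*h^2 + 27*h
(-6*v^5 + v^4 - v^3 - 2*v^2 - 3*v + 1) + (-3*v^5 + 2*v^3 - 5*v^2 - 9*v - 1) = -9*v^5 + v^4 + v^3 - 7*v^2 - 12*v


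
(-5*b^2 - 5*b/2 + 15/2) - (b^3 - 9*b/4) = -b^3 - 5*b^2 - b/4 + 15/2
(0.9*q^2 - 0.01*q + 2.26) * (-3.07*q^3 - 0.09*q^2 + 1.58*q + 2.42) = -2.763*q^5 - 0.0503*q^4 - 5.5153*q^3 + 1.9588*q^2 + 3.5466*q + 5.4692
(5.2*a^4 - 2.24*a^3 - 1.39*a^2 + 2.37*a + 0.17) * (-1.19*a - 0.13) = -6.188*a^5 + 1.9896*a^4 + 1.9453*a^3 - 2.6396*a^2 - 0.5104*a - 0.0221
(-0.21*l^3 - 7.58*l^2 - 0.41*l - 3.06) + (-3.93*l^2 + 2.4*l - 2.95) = -0.21*l^3 - 11.51*l^2 + 1.99*l - 6.01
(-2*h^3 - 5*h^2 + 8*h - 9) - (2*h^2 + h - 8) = -2*h^3 - 7*h^2 + 7*h - 1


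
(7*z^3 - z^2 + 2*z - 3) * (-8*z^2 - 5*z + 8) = -56*z^5 - 27*z^4 + 45*z^3 + 6*z^2 + 31*z - 24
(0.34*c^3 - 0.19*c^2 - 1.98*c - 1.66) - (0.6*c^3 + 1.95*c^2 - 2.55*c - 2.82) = -0.26*c^3 - 2.14*c^2 + 0.57*c + 1.16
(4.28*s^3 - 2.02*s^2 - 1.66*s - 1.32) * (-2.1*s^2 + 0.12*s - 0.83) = -8.988*s^5 + 4.7556*s^4 - 0.3088*s^3 + 4.2494*s^2 + 1.2194*s + 1.0956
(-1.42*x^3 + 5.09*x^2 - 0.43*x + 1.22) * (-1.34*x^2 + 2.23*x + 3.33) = 1.9028*x^5 - 9.9872*x^4 + 7.1983*x^3 + 14.356*x^2 + 1.2887*x + 4.0626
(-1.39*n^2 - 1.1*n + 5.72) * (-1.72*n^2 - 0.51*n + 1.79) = 2.3908*n^4 + 2.6009*n^3 - 11.7655*n^2 - 4.8862*n + 10.2388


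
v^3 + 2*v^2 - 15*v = v*(v - 3)*(v + 5)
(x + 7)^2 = x^2 + 14*x + 49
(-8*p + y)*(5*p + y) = -40*p^2 - 3*p*y + y^2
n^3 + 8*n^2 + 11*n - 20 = (n - 1)*(n + 4)*(n + 5)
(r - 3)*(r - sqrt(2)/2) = r^2 - 3*r - sqrt(2)*r/2 + 3*sqrt(2)/2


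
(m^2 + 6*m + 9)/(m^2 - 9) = (m + 3)/(m - 3)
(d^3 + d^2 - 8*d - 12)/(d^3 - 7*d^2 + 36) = (d + 2)/(d - 6)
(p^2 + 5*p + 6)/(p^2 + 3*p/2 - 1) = 2*(p + 3)/(2*p - 1)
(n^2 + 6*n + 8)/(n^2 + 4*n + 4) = (n + 4)/(n + 2)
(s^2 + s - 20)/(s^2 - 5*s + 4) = (s + 5)/(s - 1)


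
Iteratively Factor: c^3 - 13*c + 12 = (c - 3)*(c^2 + 3*c - 4) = (c - 3)*(c - 1)*(c + 4)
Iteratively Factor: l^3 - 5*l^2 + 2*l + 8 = (l + 1)*(l^2 - 6*l + 8) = (l - 2)*(l + 1)*(l - 4)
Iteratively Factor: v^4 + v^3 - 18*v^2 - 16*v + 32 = (v + 2)*(v^3 - v^2 - 16*v + 16) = (v + 2)*(v + 4)*(v^2 - 5*v + 4) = (v - 4)*(v + 2)*(v + 4)*(v - 1)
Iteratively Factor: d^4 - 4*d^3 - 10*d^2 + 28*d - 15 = (d - 1)*(d^3 - 3*d^2 - 13*d + 15) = (d - 1)*(d + 3)*(d^2 - 6*d + 5) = (d - 5)*(d - 1)*(d + 3)*(d - 1)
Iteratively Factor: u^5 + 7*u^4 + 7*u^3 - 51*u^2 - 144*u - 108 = (u + 3)*(u^4 + 4*u^3 - 5*u^2 - 36*u - 36) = (u + 2)*(u + 3)*(u^3 + 2*u^2 - 9*u - 18) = (u - 3)*(u + 2)*(u + 3)*(u^2 + 5*u + 6) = (u - 3)*(u + 2)^2*(u + 3)*(u + 3)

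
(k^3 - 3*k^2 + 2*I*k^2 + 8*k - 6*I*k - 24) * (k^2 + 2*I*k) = k^5 - 3*k^4 + 4*I*k^4 + 4*k^3 - 12*I*k^3 - 12*k^2 + 16*I*k^2 - 48*I*k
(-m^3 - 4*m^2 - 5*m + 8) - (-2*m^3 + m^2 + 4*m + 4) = m^3 - 5*m^2 - 9*m + 4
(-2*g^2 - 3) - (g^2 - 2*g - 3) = -3*g^2 + 2*g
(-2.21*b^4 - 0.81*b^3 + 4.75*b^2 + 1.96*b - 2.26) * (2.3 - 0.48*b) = 1.0608*b^5 - 4.6942*b^4 - 4.143*b^3 + 9.9842*b^2 + 5.5928*b - 5.198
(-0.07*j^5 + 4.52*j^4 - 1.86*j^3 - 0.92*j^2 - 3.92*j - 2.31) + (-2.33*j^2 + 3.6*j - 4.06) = -0.07*j^5 + 4.52*j^4 - 1.86*j^3 - 3.25*j^2 - 0.32*j - 6.37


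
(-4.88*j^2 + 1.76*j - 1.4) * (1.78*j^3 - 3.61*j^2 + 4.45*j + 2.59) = -8.6864*j^5 + 20.7496*j^4 - 30.5616*j^3 + 0.2468*j^2 - 1.6716*j - 3.626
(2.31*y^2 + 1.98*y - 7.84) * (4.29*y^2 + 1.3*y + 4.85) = 9.9099*y^4 + 11.4972*y^3 - 19.8561*y^2 - 0.589*y - 38.024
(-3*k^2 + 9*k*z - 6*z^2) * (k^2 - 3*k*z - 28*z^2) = -3*k^4 + 18*k^3*z + 51*k^2*z^2 - 234*k*z^3 + 168*z^4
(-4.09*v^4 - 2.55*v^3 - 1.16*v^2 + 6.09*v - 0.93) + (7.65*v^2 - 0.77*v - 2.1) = -4.09*v^4 - 2.55*v^3 + 6.49*v^2 + 5.32*v - 3.03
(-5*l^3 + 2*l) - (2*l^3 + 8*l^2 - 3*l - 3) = -7*l^3 - 8*l^2 + 5*l + 3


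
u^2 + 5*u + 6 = (u + 2)*(u + 3)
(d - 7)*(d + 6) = d^2 - d - 42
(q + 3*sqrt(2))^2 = q^2 + 6*sqrt(2)*q + 18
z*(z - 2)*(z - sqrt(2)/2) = z^3 - 2*z^2 - sqrt(2)*z^2/2 + sqrt(2)*z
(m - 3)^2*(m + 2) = m^3 - 4*m^2 - 3*m + 18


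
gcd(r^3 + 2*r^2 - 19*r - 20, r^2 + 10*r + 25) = r + 5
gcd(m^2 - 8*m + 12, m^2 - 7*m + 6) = m - 6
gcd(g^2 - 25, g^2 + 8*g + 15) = g + 5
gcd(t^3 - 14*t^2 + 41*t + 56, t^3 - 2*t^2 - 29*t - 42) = t - 7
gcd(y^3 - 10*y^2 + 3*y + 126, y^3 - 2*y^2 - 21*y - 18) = y^2 - 3*y - 18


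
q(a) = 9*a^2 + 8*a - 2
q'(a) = 18*a + 8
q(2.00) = 50.00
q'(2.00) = 44.00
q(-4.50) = 144.25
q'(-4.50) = -73.00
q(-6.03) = 277.01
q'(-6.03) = -100.54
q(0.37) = 2.19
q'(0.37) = 14.66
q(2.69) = 84.64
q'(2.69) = 56.42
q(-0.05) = -2.38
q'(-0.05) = 7.10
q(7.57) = 574.30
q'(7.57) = 144.26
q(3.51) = 136.96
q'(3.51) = 71.18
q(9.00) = 799.00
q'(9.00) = 170.00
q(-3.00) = 55.00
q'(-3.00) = -46.00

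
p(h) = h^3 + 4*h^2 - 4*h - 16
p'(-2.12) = -7.48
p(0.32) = -16.84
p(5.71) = 277.75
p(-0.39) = -13.89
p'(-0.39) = -6.66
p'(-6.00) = 56.00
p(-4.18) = -2.43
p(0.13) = -16.45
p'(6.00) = 152.00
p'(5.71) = 139.49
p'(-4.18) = 14.98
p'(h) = 3*h^2 + 8*h - 4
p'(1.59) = 16.30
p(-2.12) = 0.93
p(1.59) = -8.23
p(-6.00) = -64.00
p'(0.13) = -2.91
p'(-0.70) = -8.13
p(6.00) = 320.00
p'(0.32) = -1.13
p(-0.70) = -11.58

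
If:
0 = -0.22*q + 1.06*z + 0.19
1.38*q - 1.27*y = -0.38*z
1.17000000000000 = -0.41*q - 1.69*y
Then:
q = -0.46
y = -0.58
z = -0.27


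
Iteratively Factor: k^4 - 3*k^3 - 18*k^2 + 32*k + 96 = (k - 4)*(k^3 + k^2 - 14*k - 24) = (k - 4)*(k + 3)*(k^2 - 2*k - 8) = (k - 4)*(k + 2)*(k + 3)*(k - 4)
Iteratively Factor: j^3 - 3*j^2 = (j)*(j^2 - 3*j) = j*(j - 3)*(j)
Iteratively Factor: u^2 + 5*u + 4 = (u + 4)*(u + 1)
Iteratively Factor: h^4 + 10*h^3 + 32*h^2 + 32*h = (h + 4)*(h^3 + 6*h^2 + 8*h) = (h + 4)^2*(h^2 + 2*h) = (h + 2)*(h + 4)^2*(h)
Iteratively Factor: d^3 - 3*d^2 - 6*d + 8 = (d - 1)*(d^2 - 2*d - 8) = (d - 1)*(d + 2)*(d - 4)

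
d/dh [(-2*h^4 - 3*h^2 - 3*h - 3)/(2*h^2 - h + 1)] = (-8*h^5 + 6*h^4 - 8*h^3 + 9*h^2 + 6*h - 6)/(4*h^4 - 4*h^3 + 5*h^2 - 2*h + 1)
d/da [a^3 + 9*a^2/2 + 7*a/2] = 3*a^2 + 9*a + 7/2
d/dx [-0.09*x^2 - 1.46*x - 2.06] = -0.18*x - 1.46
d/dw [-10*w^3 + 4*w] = 4 - 30*w^2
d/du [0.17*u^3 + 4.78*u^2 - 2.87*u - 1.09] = 0.51*u^2 + 9.56*u - 2.87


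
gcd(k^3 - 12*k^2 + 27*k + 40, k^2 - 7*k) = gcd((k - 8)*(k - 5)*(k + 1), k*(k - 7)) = 1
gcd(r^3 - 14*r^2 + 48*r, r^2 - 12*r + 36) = r - 6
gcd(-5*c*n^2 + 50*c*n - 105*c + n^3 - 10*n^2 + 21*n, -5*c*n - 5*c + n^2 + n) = 5*c - n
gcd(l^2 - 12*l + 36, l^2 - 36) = l - 6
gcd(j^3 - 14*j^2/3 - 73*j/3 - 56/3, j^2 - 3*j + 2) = 1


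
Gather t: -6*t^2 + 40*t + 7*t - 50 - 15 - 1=-6*t^2 + 47*t - 66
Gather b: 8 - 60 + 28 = -24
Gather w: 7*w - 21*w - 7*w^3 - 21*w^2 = -7*w^3 - 21*w^2 - 14*w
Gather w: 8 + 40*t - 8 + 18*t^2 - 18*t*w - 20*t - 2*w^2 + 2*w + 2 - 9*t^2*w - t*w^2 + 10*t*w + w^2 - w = 18*t^2 + 20*t + w^2*(-t - 1) + w*(-9*t^2 - 8*t + 1) + 2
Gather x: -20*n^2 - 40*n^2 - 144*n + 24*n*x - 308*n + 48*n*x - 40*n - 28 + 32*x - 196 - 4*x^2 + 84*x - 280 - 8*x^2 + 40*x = -60*n^2 - 492*n - 12*x^2 + x*(72*n + 156) - 504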